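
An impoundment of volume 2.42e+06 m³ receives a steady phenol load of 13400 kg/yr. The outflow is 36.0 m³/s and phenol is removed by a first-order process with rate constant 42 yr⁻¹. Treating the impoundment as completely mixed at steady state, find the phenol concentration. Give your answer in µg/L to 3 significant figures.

10.8 µg/L

Outflow Q = 36.0 m³/s × 3.156e+07 s/yr = 1.136e+09 m³/yr.
Steady-state CSTR mass balance: W = Q·C + k·V·C, so C = W/(Q + kV).
Q + kV = 1.136e+09 + 42·2.42e+06 = 1.238e+09 m³/yr.
C = 13400/1.238e+09 = 1.083e-05 kg/m³ = 0.01083 mg/L = 10.83 µg/L.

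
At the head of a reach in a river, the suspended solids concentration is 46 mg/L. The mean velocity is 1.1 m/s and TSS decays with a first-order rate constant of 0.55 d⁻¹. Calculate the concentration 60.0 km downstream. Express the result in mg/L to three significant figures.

Travel time t = 60.0 km / 1.1 m/s = 6e+04/1.1 = 5.455e+04 s = 0.6313 d.
First-order decay: C = 46·exp(−0.55·0.6313) = 46·0.7066 = 32.51 mg/L.

32.5 mg/L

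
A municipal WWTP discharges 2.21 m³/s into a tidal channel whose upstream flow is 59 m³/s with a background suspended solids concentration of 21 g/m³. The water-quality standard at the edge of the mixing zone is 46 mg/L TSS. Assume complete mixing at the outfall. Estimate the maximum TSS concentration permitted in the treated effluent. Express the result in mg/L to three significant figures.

Mass balance: 46·61.21 = 2.21·Cₑ + 59·21.
Cₑ = (2816 − 1239) / 2.21 = 713.4 mg/L.

713 mg/L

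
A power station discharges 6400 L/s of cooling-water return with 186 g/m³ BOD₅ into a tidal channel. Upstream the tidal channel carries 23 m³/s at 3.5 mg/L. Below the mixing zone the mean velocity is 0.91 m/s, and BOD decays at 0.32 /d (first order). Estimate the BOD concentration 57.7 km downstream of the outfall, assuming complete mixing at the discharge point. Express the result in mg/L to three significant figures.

34.2 mg/L

6400 L/s = 6.4 m³/s.
After complete mixing, C₀ = (6.4·186 + 23·3.5) / 29.4 = 43.23 mg/L.
Travel time t = 5.77e+04 m / 0.91 m/s = 6.341e+04 s = 0.7339 d.
C = 43.23·exp(−0.32·0.7339) = 43.23·0.7907 = 34.18 mg/L.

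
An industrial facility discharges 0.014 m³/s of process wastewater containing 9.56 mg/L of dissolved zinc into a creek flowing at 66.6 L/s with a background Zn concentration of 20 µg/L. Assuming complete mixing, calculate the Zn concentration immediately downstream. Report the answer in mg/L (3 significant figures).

1.68 mg/L

66.6 L/s = 0.0666 m³/s.
20 µg/L = 0.02 mg/L.
By mass balance at complete mixing, C = (0.014·9.56 + 0.0666·0.02) / (0.014 + 0.0666) = 0.1352/0.0806 = 1.677 mg/L.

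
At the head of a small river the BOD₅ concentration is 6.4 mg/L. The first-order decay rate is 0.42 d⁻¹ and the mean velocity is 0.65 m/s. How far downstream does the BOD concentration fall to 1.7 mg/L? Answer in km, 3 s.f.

From C = C₀·e^(−kt), t = ln(C₀/C)/k = ln(6.4/1.7)/0.42 = 1.326/0.42 = 3.156 d.
Distance = v·t = 0.65 m/s × 2.727e+05 s = 1.773e+05 m = 177.3 km.

177 km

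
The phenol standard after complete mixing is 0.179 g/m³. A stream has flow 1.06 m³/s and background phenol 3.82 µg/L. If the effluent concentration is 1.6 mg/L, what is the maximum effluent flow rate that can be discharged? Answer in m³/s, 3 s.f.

0.131 m³/s

3.82 µg/L = 0.00382 mg/L.
Mass balance at complete mixing: C_std·(Q_w + Q_r) = Q_w·C_e + Q_r·C_b.
Rearranging, Q_w = Q_r·(C_std − C_b)/(C_e − C_std) = 1.06·(0.179 − 0.00382) / (1.6 − 0.179) = 0.1307 m³/s.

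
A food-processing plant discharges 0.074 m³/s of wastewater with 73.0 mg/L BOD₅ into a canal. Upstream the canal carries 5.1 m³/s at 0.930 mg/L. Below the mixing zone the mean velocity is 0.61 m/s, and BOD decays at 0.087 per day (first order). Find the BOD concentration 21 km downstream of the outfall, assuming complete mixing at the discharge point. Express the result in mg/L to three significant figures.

After complete mixing, C₀ = (0.074·73 + 5.1·0.93) / 5.174 = 1.961 mg/L.
Travel time t = 2.1e+04 m / 0.61 m/s = 3.443e+04 s = 0.3985 d.
C = 1.961·exp(−0.087·0.3985) = 1.961·0.9659 = 1.894 mg/L.

1.89 mg/L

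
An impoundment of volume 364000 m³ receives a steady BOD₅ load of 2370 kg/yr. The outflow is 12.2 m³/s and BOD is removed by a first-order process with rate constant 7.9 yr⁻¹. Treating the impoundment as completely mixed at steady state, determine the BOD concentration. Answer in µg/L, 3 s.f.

Outflow Q = 12.2 m³/s × 3.156e+07 s/yr = 3.85e+08 m³/yr.
Steady-state CSTR mass balance: W = Q·C + k·V·C, so C = W/(Q + kV).
Q + kV = 3.85e+08 + 7.9·364000 = 3.879e+08 m³/yr.
C = 2370/3.879e+08 = 6.11e-06 kg/m³ = 0.00611 mg/L = 6.11 µg/L.

6.11 µg/L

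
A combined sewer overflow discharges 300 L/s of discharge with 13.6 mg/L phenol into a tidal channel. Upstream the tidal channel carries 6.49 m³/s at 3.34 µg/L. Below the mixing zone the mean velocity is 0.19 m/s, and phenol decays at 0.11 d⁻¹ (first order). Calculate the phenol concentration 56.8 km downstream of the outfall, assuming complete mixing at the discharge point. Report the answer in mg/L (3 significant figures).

300 L/s = 0.3 m³/s.
3.34 µg/L = 0.00334 mg/L.
After complete mixing, C₀ = (0.3·13.6 + 6.49·0.00334) / 6.79 = 0.6041 mg/L.
Travel time t = 5.68e+04 m / 0.19 m/s = 2.989e+05 s = 3.46 d.
C = 0.6041·exp(−0.11·3.46) = 0.6041·0.6834 = 0.4129 mg/L.

0.413 mg/L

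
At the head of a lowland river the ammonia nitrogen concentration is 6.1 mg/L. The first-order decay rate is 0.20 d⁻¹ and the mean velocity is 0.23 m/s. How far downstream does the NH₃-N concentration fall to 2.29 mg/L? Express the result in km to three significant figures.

From C = C₀·e^(−kt), t = ln(C₀/C)/k = ln(6.1/2.29)/0.20 = 0.9797/0.20 = 4.899 d.
Distance = v·t = 0.23 m/s × 4.232e+05 s = 9.735e+04 m = 97.35 km.

97.3 km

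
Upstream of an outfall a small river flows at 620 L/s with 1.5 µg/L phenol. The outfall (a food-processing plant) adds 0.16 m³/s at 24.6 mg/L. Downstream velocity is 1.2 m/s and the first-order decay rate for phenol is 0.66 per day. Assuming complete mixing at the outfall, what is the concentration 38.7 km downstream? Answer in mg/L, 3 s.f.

620 L/s = 0.62 m³/s.
1.5 µg/L = 0.0015 mg/L.
After complete mixing, C₀ = (0.16·24.6 + 0.62·0.0015) / 0.78 = 5.047 mg/L.
Travel time t = 3.87e+04 m / 1.2 m/s = 3.225e+04 s = 0.3733 d.
C = 5.047·exp(−0.66·0.3733) = 5.047·0.7816 = 3.945 mg/L.

3.95 mg/L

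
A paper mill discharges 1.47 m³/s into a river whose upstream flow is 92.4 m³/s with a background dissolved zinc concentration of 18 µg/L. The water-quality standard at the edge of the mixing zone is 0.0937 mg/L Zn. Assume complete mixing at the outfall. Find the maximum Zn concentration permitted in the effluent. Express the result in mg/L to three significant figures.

18 µg/L = 0.018 mg/L.
Mass balance: 0.0937·93.87 = 1.47·Cₑ + 92.4·0.018.
Cₑ = (8.796 − 1.663) / 1.47 = 4.852 mg/L.

4.85 mg/L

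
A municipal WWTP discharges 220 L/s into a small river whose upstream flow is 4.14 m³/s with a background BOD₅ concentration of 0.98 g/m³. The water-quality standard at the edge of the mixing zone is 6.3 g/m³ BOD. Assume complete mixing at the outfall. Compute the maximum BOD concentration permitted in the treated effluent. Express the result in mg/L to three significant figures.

220 L/s = 0.22 m³/s.
Mass balance: 6.3·4.36 = 0.22·Cₑ + 4.14·0.98.
Cₑ = (27.47 − 4.057) / 0.22 = 106.4 mg/L.

106 mg/L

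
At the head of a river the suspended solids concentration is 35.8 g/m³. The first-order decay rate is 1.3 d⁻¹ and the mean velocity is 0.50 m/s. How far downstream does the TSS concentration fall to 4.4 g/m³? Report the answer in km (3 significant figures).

69.7 km

From C = C₀·e^(−kt), t = ln(C₀/C)/k = ln(35.8/4.4)/1.3 = 2.096/1.3 = 1.613 d.
Distance = v·t = 0.50 m/s × 1.393e+05 s = 6.966e+04 m = 69.66 km.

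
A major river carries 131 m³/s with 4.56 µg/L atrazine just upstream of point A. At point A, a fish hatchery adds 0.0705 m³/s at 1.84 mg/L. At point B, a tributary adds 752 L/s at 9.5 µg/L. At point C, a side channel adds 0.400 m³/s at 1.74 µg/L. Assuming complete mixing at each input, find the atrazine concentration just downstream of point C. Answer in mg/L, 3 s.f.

4.56 µg/L = 0.00456 mg/L.
After input A: C = (131·0.00456 + 0.0705·1.84) / 131.1 = 0.005547 mg/L.
752 L/s = 0.752 m³/s.
9.5 µg/L = 0.0095 mg/L.
After input B: C = (131.1·0.005547 + 0.752·0.0095) / 131.8 = 0.00557 mg/L.
1.74 µg/L = 0.00174 mg/L.
After input C: C = (131.8·0.00557 + 0.4·0.00174) / 132.2 = 0.005558 mg/L.

0.00556 mg/L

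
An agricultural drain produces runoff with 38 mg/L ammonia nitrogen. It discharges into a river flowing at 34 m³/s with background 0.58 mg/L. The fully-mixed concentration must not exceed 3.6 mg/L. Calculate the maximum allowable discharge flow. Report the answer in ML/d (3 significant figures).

258 ML/d

Mass balance at complete mixing: C_std·(Q_w + Q_r) = Q_w·C_e + Q_r·C_b.
Rearranging, Q_w = Q_r·(C_std − C_b)/(C_e − C_std) = 34·(3.6 − 0.58) / (38 − 3.6) = 2.985 m³/s.
= 257.9 ML/d.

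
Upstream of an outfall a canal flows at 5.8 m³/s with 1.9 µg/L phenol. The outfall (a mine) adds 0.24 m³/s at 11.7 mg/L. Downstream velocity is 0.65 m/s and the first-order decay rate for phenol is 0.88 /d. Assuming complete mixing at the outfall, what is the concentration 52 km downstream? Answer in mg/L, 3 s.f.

1.9 µg/L = 0.0019 mg/L.
After complete mixing, C₀ = (0.24·11.7 + 5.8·0.0019) / 6.04 = 0.4667 mg/L.
Travel time t = 5.2e+04 m / 0.65 m/s = 8e+04 s = 0.9259 d.
C = 0.4667·exp(−0.88·0.9259) = 0.4667·0.4427 = 0.2066 mg/L.

0.207 mg/L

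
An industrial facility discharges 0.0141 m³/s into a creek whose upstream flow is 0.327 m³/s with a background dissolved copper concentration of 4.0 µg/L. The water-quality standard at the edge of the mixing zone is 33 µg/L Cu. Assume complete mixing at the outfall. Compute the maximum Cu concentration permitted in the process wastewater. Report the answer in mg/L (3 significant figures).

0.706 mg/L

4.0 µg/L = 0.004 mg/L.
33 µg/L = 0.033 mg/L.
Mass balance: 0.033·0.3411 = 0.0141·Cₑ + 0.327·0.004.
Cₑ = (0.01126 − 0.001308) / 0.0141 = 0.7056 mg/L.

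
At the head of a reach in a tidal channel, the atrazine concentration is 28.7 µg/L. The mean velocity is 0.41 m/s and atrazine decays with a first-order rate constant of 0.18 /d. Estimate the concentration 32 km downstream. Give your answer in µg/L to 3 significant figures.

24.4 µg/L

Travel time t = 32 km / 0.41 m/s = 3.2e+04/0.41 = 7.805e+04 s = 0.9033 d.
First-order decay: C = 28.7·exp(−0.18·0.9033) = 28.7·0.8499 = 24.39 µg/L.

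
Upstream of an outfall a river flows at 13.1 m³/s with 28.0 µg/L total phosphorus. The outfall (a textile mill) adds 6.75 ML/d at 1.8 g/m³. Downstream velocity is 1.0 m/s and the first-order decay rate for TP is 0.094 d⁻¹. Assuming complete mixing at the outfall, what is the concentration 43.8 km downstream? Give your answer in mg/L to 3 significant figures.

6.75 ML/d = 0.07812 m³/s.
28.0 µg/L = 0.028 mg/L.
After complete mixing, C₀ = (0.07812·1.8 + 13.1·0.028) / 13.18 = 0.03851 mg/L.
Travel time t = 4.38e+04 m / 1.0 m/s = 4.38e+04 s = 0.5069 d.
C = 0.03851·exp(−0.094·0.5069) = 0.03851·0.9535 = 0.03671 mg/L.

0.0367 mg/L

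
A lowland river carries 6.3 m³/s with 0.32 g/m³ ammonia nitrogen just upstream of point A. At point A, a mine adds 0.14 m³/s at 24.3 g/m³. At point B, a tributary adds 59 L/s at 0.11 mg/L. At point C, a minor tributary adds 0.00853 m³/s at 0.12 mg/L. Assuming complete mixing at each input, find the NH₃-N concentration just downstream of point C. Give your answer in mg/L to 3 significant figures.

After input A: C = (6.3·0.32 + 0.14·24.3) / 6.44 = 0.8413 mg/L.
59 L/s = 0.059 m³/s.
After input B: C = (6.44·0.8413 + 0.059·0.11) / 6.499 = 0.8347 mg/L.
After input C: C = (6.499·0.8347 + 0.00853·0.12) / 6.508 = 0.8337 mg/L.

0.834 mg/L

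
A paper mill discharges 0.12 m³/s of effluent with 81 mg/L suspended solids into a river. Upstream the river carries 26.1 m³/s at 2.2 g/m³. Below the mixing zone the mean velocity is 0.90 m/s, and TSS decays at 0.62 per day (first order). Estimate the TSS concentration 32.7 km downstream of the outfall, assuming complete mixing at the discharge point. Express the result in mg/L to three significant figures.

1.97 mg/L

After complete mixing, C₀ = (0.12·81 + 26.1·2.2) / 26.22 = 2.561 mg/L.
Travel time t = 3.27e+04 m / 0.90 m/s = 3.633e+04 s = 0.4205 d.
C = 2.561·exp(−0.62·0.4205) = 2.561·0.7705 = 1.973 mg/L.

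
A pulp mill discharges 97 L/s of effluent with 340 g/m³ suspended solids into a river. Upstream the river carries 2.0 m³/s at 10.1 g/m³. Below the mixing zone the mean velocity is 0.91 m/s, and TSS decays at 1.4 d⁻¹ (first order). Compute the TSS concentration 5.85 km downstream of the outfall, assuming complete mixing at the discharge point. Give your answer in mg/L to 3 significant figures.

22.9 mg/L

97 L/s = 0.097 m³/s.
After complete mixing, C₀ = (0.097·340 + 2·10.1) / 2.097 = 25.36 mg/L.
Travel time t = 5850 m / 0.91 m/s = 6429 s = 0.0744 d.
C = 25.36·exp(−1.4·0.0744) = 25.36·0.9011 = 22.85 mg/L.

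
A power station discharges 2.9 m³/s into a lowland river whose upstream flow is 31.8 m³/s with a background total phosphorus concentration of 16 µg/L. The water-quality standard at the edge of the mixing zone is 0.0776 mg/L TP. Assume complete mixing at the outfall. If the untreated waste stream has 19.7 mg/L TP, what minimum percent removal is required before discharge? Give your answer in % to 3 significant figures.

96.2 %

16 µg/L = 0.016 mg/L.
Mass balance: 0.0776·34.7 = 2.9·Cₑ + 31.8·0.016.
Cₑ = (2.693 − 0.5088) / 2.9 = 0.7531 mg/L.
Required removal = 1 − 0.7531/19.7 = 96.18 %.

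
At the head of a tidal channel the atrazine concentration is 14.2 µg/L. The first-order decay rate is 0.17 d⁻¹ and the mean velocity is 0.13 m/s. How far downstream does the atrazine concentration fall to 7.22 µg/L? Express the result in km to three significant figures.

44.7 km

From C = C₀·e^(−kt), t = ln(C₀/C)/k = ln(14.2/7.22)/0.17 = 0.6764/0.17 = 3.979 d.
Distance = v·t = 0.13 m/s × 3.438e+05 s = 4.469e+04 m = 44.69 km.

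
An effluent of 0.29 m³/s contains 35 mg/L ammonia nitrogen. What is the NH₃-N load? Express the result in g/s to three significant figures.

10.1 g/s

Mass flux = Q·C = 0.29 m³/s × 35 g/m³ = 10.15 g/s.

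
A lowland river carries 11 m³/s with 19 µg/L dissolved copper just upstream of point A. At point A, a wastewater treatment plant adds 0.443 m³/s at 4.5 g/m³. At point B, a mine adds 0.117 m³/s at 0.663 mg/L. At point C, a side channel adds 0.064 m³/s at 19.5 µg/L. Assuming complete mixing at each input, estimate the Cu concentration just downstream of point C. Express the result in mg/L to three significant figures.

19 µg/L = 0.019 mg/L.
After input A: C = (11·0.019 + 0.443·4.5) / 11.44 = 0.1925 mg/L.
After input B: C = (11.44·0.1925 + 0.117·0.663) / 11.56 = 0.1972 mg/L.
19.5 µg/L = 0.0195 mg/L.
After input C: C = (11.56·0.1972 + 0.064·0.0195) / 11.62 = 0.1963 mg/L.

0.196 mg/L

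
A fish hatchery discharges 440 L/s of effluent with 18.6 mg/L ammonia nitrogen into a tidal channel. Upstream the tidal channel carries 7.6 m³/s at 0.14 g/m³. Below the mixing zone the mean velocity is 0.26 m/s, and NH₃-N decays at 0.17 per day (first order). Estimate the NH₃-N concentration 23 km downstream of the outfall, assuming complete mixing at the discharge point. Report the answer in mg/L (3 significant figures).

440 L/s = 0.44 m³/s.
After complete mixing, C₀ = (0.44·18.6 + 7.6·0.14) / 8.04 = 1.15 mg/L.
Travel time t = 2.3e+04 m / 0.26 m/s = 8.846e+04 s = 1.024 d.
C = 1.15·exp(−0.17·1.024) = 1.15·0.8402 = 0.9665 mg/L.

0.966 mg/L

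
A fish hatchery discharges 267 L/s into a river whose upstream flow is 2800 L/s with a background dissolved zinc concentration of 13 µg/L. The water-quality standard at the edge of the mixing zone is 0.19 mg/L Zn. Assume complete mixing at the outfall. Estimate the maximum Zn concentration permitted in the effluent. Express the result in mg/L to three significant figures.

2.05 mg/L

267 L/s = 0.267 m³/s.
2800 L/s = 2.8 m³/s.
13 µg/L = 0.013 mg/L.
Mass balance: 0.19·3.067 = 0.267·Cₑ + 2.8·0.013.
Cₑ = (0.5827 − 0.0364) / 0.267 = 2.046 mg/L.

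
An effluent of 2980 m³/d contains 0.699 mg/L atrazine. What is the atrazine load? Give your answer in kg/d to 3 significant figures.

2980 m³/d = 0.03449 m³/s.
Mass flux = Q·C = 0.03449 m³/s × 0.699 g/m³ = 0.02411 g/s.
= 0.02411 g/s × 86.4 = 2.083 kg/d.

2.08 kg/d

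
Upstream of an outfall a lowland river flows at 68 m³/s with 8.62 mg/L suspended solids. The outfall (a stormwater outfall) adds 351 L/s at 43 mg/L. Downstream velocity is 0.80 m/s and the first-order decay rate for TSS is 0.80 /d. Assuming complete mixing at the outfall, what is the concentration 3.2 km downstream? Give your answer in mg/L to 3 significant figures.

8.48 mg/L

351 L/s = 0.351 m³/s.
After complete mixing, C₀ = (0.351·43 + 68·8.62) / 68.35 = 8.797 mg/L.
Travel time t = 3200 m / 0.80 m/s = 4000 s = 0.0463 d.
C = 8.797·exp(−0.80·0.0463) = 8.797·0.9636 = 8.477 mg/L.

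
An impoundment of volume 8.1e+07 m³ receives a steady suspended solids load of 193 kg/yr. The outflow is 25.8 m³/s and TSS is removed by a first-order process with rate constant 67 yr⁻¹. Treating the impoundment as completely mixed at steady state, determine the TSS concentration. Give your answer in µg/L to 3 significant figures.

0.0309 µg/L

Outflow Q = 25.8 m³/s × 3.156e+07 s/yr = 8.142e+08 m³/yr.
Steady-state CSTR mass balance: W = Q·C + k·V·C, so C = W/(Q + kV).
Q + kV = 8.142e+08 + 67·8.1e+07 = 6.241e+09 m³/yr.
C = 193/6.241e+09 = 3.092e-08 kg/m³ = 3.092e-05 mg/L = 0.03092 µg/L.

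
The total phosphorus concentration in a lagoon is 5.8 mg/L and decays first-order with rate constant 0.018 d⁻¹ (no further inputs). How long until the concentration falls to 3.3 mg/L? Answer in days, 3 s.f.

31.3 d

t = ln(C₀/C)/k = ln(5.8/3.3)/0.018 = 0.5639/0.018 = 31.33 d.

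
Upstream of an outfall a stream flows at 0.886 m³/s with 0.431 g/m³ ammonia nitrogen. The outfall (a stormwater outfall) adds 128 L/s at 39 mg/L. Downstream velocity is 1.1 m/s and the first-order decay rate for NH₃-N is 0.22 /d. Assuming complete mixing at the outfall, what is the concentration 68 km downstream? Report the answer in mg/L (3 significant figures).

4.53 mg/L

128 L/s = 0.128 m³/s.
After complete mixing, C₀ = (0.128·39 + 0.886·0.431) / 1.014 = 5.3 mg/L.
Travel time t = 6.8e+04 m / 1.1 m/s = 6.182e+04 s = 0.7155 d.
C = 5.3·exp(−0.22·0.7155) = 5.3·0.8544 = 4.528 mg/L.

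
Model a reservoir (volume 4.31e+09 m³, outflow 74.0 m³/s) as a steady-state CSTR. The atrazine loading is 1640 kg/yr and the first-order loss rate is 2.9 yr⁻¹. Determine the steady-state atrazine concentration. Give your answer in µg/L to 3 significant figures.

0.111 µg/L

Outflow Q = 74.0 m³/s × 3.156e+07 s/yr = 2.335e+09 m³/yr.
Steady-state CSTR mass balance: W = Q·C + k·V·C, so C = W/(Q + kV).
Q + kV = 2.335e+09 + 2.9·4.31e+09 = 1.483e+10 m³/yr.
C = 1640/1.483e+10 = 1.106e-07 kg/m³ = 0.0001106 mg/L = 0.1106 µg/L.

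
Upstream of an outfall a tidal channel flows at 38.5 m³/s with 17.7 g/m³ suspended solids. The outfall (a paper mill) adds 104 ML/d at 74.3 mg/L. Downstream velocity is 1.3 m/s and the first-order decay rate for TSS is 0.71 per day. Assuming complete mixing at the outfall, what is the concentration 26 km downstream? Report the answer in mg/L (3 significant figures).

16.5 mg/L

104 ML/d = 1.204 m³/s.
After complete mixing, C₀ = (1.204·74.3 + 38.5·17.7) / 39.7 = 19.42 mg/L.
Travel time t = 2.6e+04 m / 1.3 m/s = 2e+04 s = 0.2315 d.
C = 19.42·exp(−0.71·0.2315) = 19.42·0.8484 = 16.47 mg/L.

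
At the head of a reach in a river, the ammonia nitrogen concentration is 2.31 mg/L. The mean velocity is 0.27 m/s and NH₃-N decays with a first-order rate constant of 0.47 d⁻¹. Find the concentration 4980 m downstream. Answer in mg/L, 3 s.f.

Travel time t = 4980 m / 0.27 m/s = 4980/0.27 = 1.844e+04 s = 0.2135 d.
First-order decay: C = 2.31·exp(−0.47·0.2135) = 2.31·0.9045 = 2.089 mg/L.

2.09 mg/L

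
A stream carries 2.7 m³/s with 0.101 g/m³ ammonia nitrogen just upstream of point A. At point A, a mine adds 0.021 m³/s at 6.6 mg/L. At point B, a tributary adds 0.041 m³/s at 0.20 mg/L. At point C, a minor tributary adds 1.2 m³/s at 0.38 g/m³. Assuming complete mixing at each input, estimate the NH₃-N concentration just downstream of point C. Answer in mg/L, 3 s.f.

0.221 mg/L

After input A: C = (2.7·0.101 + 0.021·6.6) / 2.721 = 0.1512 mg/L.
After input B: C = (2.721·0.1512 + 0.041·0.2) / 2.762 = 0.1519 mg/L.
After input C: C = (2.762·0.1519 + 1.2·0.38) / 3.962 = 0.221 mg/L.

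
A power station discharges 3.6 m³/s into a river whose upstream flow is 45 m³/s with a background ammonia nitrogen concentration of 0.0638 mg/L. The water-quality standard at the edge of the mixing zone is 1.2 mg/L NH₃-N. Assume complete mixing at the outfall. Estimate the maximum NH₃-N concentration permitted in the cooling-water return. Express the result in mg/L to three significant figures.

15.4 mg/L

Mass balance: 1.2·48.6 = 3.6·Cₑ + 45·0.0638.
Cₑ = (58.32 − 2.871) / 3.6 = 15.4 mg/L.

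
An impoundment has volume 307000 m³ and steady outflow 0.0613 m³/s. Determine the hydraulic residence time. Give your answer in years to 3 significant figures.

0.159 yr

Q = 0.0613 m³/s × 3.156e+07 s/yr = 1.934e+06 m³/yr.
Hydraulic residence time τ = V/Q = 307000/1.934e+06 = 0.1587 yr.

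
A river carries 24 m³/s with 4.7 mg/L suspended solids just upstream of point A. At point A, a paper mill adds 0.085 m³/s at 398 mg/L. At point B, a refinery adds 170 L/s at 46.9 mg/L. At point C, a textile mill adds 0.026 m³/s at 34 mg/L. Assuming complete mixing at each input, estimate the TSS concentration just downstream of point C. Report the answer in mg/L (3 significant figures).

6.40 mg/L

After input A: C = (24·4.7 + 0.085·398) / 24.09 = 6.088 mg/L.
170 L/s = 0.17 m³/s.
After input B: C = (24.09·6.088 + 0.17·46.9) / 24.26 = 6.374 mg/L.
After input C: C = (24.26·6.374 + 0.026·34) / 24.28 = 6.404 mg/L.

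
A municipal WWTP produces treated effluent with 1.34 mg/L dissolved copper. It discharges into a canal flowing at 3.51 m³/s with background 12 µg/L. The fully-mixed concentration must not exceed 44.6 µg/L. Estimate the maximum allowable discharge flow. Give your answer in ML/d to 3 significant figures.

7.63 ML/d

12 µg/L = 0.012 mg/L.
44.6 µg/L = 0.0446 mg/L.
Mass balance at complete mixing: C_std·(Q_w + Q_r) = Q_w·C_e + Q_r·C_b.
Rearranging, Q_w = Q_r·(C_std − C_b)/(C_e − C_std) = 3.51·(0.0446 − 0.012) / (1.34 − 0.0446) = 0.08833 m³/s.
= 7.632 ML/d.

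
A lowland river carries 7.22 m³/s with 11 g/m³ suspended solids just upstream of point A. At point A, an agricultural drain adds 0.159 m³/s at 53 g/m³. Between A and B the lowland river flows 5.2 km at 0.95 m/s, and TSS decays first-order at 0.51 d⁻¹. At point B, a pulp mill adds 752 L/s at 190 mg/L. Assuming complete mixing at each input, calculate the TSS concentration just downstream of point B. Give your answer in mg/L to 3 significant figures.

After input A: C = (7.22·11 + 0.159·53) / 7.379 = 11.91 mg/L.
Over the 5.2 km reach to input B (t = 5474 s = 0.06335 d), decay gives C = 11.91·exp(−0.51·0.06335) = 11.53 mg/L.
752 L/s = 0.752 m³/s.
After input B: C = (7.379·11.53 + 0.752·190) / 8.131 = 28.03 mg/L.

28.0 mg/L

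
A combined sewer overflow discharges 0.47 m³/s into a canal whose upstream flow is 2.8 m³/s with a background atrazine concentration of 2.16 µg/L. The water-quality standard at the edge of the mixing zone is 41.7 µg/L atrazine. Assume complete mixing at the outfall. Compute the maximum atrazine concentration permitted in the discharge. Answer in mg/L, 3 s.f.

2.16 µg/L = 0.00216 mg/L.
41.7 µg/L = 0.0417 mg/L.
Mass balance: 0.0417·3.27 = 0.47·Cₑ + 2.8·0.00216.
Cₑ = (0.1364 − 0.006048) / 0.47 = 0.2773 mg/L.

0.277 mg/L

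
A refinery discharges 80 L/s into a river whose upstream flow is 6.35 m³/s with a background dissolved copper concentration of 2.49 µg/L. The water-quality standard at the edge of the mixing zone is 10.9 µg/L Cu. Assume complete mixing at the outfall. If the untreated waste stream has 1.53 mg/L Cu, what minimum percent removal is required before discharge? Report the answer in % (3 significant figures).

55.7 %

80 L/s = 0.08 m³/s.
2.49 µg/L = 0.00249 mg/L.
10.9 µg/L = 0.0109 mg/L.
Mass balance: 0.0109·6.43 = 0.08·Cₑ + 6.35·0.00249.
Cₑ = (0.07009 − 0.01581) / 0.08 = 0.6784 mg/L.
Required removal = 1 − 0.6784/1.53 = 55.66 %.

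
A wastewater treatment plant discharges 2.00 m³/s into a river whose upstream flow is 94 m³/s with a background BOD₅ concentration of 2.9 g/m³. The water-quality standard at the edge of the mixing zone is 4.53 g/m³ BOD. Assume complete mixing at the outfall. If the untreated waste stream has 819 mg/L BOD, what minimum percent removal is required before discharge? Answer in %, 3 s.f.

Mass balance: 4.53·96 = 2·Cₑ + 94·2.9.
Cₑ = (434.9 − 272.6) / 2 = 81.14 mg/L.
Required removal = 1 − 81.14/819 = 90.09 %.

90.1 %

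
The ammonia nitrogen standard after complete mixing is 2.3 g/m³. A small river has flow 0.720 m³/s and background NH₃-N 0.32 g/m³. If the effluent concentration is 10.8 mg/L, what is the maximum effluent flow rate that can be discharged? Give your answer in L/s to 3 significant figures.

168 L/s

Mass balance at complete mixing: C_std·(Q_w + Q_r) = Q_w·C_e + Q_r·C_b.
Rearranging, Q_w = Q_r·(C_std − C_b)/(C_e − C_std) = 0.720·(2.3 − 0.32) / (10.8 − 2.3) = 0.1677 m³/s.
= 167.7 L/s.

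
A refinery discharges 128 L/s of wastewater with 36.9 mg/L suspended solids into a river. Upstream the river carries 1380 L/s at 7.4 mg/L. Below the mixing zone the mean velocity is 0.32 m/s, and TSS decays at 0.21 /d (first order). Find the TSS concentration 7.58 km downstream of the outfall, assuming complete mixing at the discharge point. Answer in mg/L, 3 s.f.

128 L/s = 0.128 m³/s.
1380 L/s = 1.38 m³/s.
After complete mixing, C₀ = (0.128·36.9 + 1.38·7.4) / 1.508 = 9.904 mg/L.
Travel time t = 7580 m / 0.32 m/s = 2.369e+04 s = 0.2742 d.
C = 9.904·exp(−0.21·0.2742) = 9.904·0.9441 = 9.35 mg/L.

9.35 mg/L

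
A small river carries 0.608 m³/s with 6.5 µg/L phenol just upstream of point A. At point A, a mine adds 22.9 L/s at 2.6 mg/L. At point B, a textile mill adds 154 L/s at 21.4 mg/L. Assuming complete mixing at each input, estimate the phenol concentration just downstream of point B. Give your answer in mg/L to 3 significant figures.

4.28 mg/L

6.5 µg/L = 0.0065 mg/L.
22.9 L/s = 0.0229 m³/s.
After input A: C = (0.608·0.0065 + 0.0229·2.6) / 0.6309 = 0.1006 mg/L.
154 L/s = 0.154 m³/s.
After input B: C = (0.6309·0.1006 + 0.154·21.4) / 0.7849 = 4.28 mg/L.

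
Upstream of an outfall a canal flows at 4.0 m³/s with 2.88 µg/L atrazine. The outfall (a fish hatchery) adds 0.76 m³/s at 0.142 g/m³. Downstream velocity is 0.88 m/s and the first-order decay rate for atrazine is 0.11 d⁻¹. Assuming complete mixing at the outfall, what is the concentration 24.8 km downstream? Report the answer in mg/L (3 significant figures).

2.88 µg/L = 0.00288 mg/L.
After complete mixing, C₀ = (0.76·0.142 + 4·0.00288) / 4.76 = 0.02509 mg/L.
Travel time t = 2.48e+04 m / 0.88 m/s = 2.818e+04 s = 0.3262 d.
C = 0.02509·exp(−0.11·0.3262) = 0.02509·0.9648 = 0.02421 mg/L.

0.0242 mg/L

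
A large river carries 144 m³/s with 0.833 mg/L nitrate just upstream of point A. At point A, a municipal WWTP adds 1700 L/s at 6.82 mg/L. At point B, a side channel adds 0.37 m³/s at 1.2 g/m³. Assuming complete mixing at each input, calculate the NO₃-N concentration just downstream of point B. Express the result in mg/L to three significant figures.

0.904 mg/L

1700 L/s = 1.7 m³/s.
After input A: C = (144·0.833 + 1.7·6.82) / 145.7 = 0.9029 mg/L.
After input B: C = (145.7·0.9029 + 0.37·1.2) / 146.1 = 0.9036 mg/L.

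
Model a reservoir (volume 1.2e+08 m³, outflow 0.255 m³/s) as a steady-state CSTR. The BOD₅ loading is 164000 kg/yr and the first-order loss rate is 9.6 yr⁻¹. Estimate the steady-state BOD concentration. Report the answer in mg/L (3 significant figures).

0.141 mg/L

Outflow Q = 0.255 m³/s × 3.156e+07 s/yr = 8.047e+06 m³/yr.
Steady-state CSTR mass balance: W = Q·C + k·V·C, so C = W/(Q + kV).
Q + kV = 8.047e+06 + 9.6·1.2e+08 = 1.16e+09 m³/yr.
C = 164000/1.16e+09 = 0.0001414 kg/m³ = 0.1414 mg/L.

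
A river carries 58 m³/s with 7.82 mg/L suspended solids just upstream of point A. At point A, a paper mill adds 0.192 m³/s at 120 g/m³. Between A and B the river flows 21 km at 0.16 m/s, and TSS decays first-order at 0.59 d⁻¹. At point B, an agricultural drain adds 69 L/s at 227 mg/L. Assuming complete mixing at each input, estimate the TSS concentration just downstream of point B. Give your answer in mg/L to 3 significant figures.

3.61 mg/L

After input A: C = (58·7.82 + 0.192·120) / 58.19 = 8.19 mg/L.
Over the 21 km reach to input B (t = 1.312e+05 s = 1.519 d), decay gives C = 8.19·exp(−0.59·1.519) = 3.342 mg/L.
69 L/s = 0.069 m³/s.
After input B: C = (58.19·3.342 + 0.069·227) / 58.26 = 3.607 mg/L.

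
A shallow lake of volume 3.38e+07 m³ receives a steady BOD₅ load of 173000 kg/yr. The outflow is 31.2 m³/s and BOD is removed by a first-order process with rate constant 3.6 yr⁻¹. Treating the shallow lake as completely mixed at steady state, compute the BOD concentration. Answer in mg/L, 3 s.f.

0.156 mg/L

Outflow Q = 31.2 m³/s × 3.156e+07 s/yr = 9.846e+08 m³/yr.
Steady-state CSTR mass balance: W = Q·C + k·V·C, so C = W/(Q + kV).
Q + kV = 9.846e+08 + 3.6·3.38e+07 = 1.106e+09 m³/yr.
C = 173000/1.106e+09 = 0.0001564 kg/m³ = 0.1564 mg/L.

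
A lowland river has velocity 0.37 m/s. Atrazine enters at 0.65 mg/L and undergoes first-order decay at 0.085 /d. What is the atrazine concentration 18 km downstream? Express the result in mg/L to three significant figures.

0.620 mg/L

Travel time t = 18 km / 0.37 m/s = 1.8e+04/0.37 = 4.865e+04 s = 0.5631 d.
First-order decay: C = 0.65·exp(−0.085·0.5631) = 0.65·0.9533 = 0.6196 mg/L.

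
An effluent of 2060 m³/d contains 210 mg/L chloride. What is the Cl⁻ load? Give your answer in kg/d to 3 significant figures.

433 kg/d

2060 m³/d = 0.02384 m³/s.
Mass flux = Q·C = 0.02384 m³/s × 210 g/m³ = 5.007 g/s.
= 5.007 g/s × 86.4 = 432.6 kg/d.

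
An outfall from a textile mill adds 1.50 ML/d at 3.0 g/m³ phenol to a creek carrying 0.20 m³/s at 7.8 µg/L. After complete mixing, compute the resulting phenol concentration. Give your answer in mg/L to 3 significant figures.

1.50 ML/d = 0.01736 m³/s.
7.8 µg/L = 0.0078 mg/L.
By mass balance at complete mixing, C = (0.01736·3 + 0.2·0.0078) / (0.01736 + 0.2) = 0.05364/0.2174 = 0.2468 mg/L.

0.247 mg/L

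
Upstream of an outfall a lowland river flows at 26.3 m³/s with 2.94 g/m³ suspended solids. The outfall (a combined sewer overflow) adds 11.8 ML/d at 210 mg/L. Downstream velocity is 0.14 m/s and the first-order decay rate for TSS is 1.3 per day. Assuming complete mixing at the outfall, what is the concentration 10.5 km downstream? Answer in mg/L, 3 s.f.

11.8 ML/d = 0.1366 m³/s.
After complete mixing, C₀ = (0.1366·210 + 26.3·2.94) / 26.44 = 4.01 mg/L.
Travel time t = 1.05e+04 m / 0.14 m/s = 7.5e+04 s = 0.8681 d.
C = 4.01·exp(−1.3·0.8681) = 4.01·0.3235 = 1.297 mg/L.

1.30 mg/L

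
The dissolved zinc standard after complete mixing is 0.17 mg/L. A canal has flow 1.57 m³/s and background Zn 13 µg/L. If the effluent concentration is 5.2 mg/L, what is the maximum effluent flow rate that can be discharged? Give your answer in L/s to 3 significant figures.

49.0 L/s

13 µg/L = 0.013 mg/L.
Mass balance at complete mixing: C_std·(Q_w + Q_r) = Q_w·C_e + Q_r·C_b.
Rearranging, Q_w = Q_r·(C_std − C_b)/(C_e − C_std) = 1.57·(0.17 − 0.013) / (5.2 − 0.17) = 0.049 m³/s.
= 49 L/s.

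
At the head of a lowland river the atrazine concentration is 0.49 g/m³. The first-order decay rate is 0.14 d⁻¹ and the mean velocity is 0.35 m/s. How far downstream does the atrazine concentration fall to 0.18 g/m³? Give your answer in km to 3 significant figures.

From C = C₀·e^(−kt), t = ln(C₀/C)/k = ln(0.49/0.18)/0.14 = 1.001/0.14 = 7.153 d.
Distance = v·t = 0.35 m/s × 6.18e+05 s = 2.163e+05 m = 216.3 km.

216 km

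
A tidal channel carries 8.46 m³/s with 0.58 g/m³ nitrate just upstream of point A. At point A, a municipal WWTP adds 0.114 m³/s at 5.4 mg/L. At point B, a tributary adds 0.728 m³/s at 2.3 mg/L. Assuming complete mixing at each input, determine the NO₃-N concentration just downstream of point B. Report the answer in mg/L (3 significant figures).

After input A: C = (8.46·0.58 + 0.114·5.4) / 8.574 = 0.6441 mg/L.
After input B: C = (8.574·0.6441 + 0.728·2.3) / 9.302 = 0.7737 mg/L.

0.774 mg/L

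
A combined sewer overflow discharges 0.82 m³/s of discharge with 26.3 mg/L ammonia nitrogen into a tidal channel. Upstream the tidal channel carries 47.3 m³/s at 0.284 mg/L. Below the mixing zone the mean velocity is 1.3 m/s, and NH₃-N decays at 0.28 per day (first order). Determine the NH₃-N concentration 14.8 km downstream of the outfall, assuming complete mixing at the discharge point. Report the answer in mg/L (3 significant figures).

After complete mixing, C₀ = (0.82·26.3 + 47.3·0.284) / 48.12 = 0.7273 mg/L.
Travel time t = 1.48e+04 m / 1.3 m/s = 1.138e+04 s = 0.1318 d.
C = 0.7273·exp(−0.28·0.1318) = 0.7273·0.9638 = 0.701 mg/L.

0.701 mg/L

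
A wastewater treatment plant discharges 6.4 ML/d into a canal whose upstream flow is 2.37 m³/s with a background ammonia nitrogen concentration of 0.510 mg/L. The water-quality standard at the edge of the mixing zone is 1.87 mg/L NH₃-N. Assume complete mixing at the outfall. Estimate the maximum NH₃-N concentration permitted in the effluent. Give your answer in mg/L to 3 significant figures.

6.4 ML/d = 0.07407 m³/s.
Mass balance: 1.87·2.444 = 0.07407·Cₑ + 2.37·0.51.
Cₑ = (4.57 − 1.209) / 0.07407 = 45.38 mg/L.

45.4 mg/L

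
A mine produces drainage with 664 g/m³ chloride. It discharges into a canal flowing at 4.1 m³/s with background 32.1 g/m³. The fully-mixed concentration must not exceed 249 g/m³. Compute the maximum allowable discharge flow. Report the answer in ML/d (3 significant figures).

185 ML/d

Mass balance at complete mixing: C_std·(Q_w + Q_r) = Q_w·C_e + Q_r·C_b.
Rearranging, Q_w = Q_r·(C_std − C_b)/(C_e − C_std) = 4.1·(249 − 32.1) / (664 − 249) = 2.143 m³/s.
= 185.1 ML/d.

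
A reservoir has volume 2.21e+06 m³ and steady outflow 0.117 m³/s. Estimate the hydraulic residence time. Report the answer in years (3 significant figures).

0.599 yr

Q = 0.117 m³/s × 3.156e+07 s/yr = 3.692e+06 m³/yr.
Hydraulic residence time τ = V/Q = 2.21e+06/3.692e+06 = 0.5986 yr.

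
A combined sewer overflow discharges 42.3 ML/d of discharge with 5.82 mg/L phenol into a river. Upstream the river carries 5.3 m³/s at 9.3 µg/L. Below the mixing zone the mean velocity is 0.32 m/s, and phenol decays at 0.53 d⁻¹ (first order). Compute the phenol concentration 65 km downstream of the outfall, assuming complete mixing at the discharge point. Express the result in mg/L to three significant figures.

42.3 ML/d = 0.4896 m³/s.
9.3 µg/L = 0.0093 mg/L.
After complete mixing, C₀ = (0.4896·5.82 + 5.3·0.0093) / 5.79 = 0.5007 mg/L.
Travel time t = 6.5e+04 m / 0.32 m/s = 2.031e+05 s = 2.351 d.
C = 0.5007·exp(−0.53·2.351) = 0.5007·0.2876 = 0.144 mg/L.

0.144 mg/L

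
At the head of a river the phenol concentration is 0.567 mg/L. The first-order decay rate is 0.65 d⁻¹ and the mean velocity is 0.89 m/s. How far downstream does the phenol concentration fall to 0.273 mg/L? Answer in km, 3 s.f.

From C = C₀·e^(−kt), t = ln(C₀/C)/k = ln(0.567/0.273)/0.65 = 0.7309/0.65 = 1.124 d.
Distance = v·t = 0.89 m/s × 9.715e+04 s = 8.647e+04 m = 86.47 km.

86.5 km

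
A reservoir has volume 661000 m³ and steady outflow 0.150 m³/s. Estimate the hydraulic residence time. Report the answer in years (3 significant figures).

0.140 yr

Q = 0.150 m³/s × 3.156e+07 s/yr = 4.734e+06 m³/yr.
Hydraulic residence time τ = V/Q = 661000/4.734e+06 = 0.1396 yr.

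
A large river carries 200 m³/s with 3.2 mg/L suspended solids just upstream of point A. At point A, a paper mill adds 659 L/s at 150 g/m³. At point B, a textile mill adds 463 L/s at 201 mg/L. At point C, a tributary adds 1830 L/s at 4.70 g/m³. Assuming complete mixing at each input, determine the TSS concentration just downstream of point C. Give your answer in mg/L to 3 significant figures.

659 L/s = 0.659 m³/s.
After input A: C = (200·3.2 + 0.659·150) / 200.7 = 3.682 mg/L.
463 L/s = 0.463 m³/s.
After input B: C = (200.7·3.682 + 0.463·201) / 201.1 = 4.136 mg/L.
1830 L/s = 1.83 m³/s.
After input C: C = (201.1·4.136 + 1.83·4.7) / 203 = 4.141 mg/L.

4.14 mg/L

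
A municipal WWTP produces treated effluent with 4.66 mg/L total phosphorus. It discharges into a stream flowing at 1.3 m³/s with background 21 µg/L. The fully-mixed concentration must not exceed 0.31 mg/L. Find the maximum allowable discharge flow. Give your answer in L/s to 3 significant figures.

86.4 L/s

21 µg/L = 0.021 mg/L.
Mass balance at complete mixing: C_std·(Q_w + Q_r) = Q_w·C_e + Q_r·C_b.
Rearranging, Q_w = Q_r·(C_std − C_b)/(C_e − C_std) = 1.3·(0.31 − 0.021) / (4.66 − 0.31) = 0.08637 m³/s.
= 86.37 L/s.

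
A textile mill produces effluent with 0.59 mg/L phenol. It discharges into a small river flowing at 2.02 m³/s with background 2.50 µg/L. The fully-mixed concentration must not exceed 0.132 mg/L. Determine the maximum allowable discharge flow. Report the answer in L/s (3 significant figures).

571 L/s

2.50 µg/L = 0.0025 mg/L.
Mass balance at complete mixing: C_std·(Q_w + Q_r) = Q_w·C_e + Q_r·C_b.
Rearranging, Q_w = Q_r·(C_std − C_b)/(C_e − C_std) = 2.02·(0.132 − 0.0025) / (0.59 − 0.132) = 0.5712 m³/s.
= 571.2 L/s.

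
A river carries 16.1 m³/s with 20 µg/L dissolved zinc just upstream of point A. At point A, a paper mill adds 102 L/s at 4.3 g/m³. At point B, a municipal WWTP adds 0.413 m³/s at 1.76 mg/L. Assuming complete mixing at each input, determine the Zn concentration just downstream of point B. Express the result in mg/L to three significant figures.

20 µg/L = 0.02 mg/L.
102 L/s = 0.102 m³/s.
After input A: C = (16.1·0.02 + 0.102·4.3) / 16.2 = 0.04694 mg/L.
After input B: C = (16.2·0.04694 + 0.413·1.76) / 16.62 = 0.08953 mg/L.

0.0895 mg/L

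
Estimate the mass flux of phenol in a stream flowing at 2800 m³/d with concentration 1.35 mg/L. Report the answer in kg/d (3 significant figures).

3.78 kg/d

2800 m³/d = 0.03241 m³/s.
Mass flux = Q·C = 0.03241 m³/s × 1.35 g/m³ = 0.04375 g/s.
= 0.04375 g/s × 86.4 = 3.78 kg/d.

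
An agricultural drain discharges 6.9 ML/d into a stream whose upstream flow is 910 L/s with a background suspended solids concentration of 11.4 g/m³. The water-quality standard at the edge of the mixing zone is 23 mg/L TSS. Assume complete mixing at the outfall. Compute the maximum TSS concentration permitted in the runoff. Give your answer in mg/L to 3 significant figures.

155 mg/L

6.9 ML/d = 0.07986 m³/s.
910 L/s = 0.91 m³/s.
Mass balance: 23·0.9899 = 0.07986·Cₑ + 0.91·11.4.
Cₑ = (22.77 − 10.37) / 0.07986 = 155.2 mg/L.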